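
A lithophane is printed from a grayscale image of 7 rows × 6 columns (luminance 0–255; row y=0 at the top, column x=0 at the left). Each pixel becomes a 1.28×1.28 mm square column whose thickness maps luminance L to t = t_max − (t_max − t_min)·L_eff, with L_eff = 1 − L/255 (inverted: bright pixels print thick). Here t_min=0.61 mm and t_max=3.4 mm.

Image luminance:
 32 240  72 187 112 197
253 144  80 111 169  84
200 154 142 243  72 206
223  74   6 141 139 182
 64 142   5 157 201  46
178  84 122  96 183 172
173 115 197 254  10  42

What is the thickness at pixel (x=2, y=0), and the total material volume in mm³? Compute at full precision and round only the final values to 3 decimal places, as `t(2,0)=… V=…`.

span = t_max - t_min = 3.4 - 0.61 = 2.790
L(2,0) = 72, L_eff = 1 - 72/255 = 0.717647 (inverted)
t(2,0) = 3.4 - 2.790·0.717647 = 1.398
Σt over all 7·6 pixels = 374121/4250 ≈ 88.0284706
V = pitch²·Σt = 1.28²·374121/4250 = 144.226

t(2,0)=1.398 V=144.226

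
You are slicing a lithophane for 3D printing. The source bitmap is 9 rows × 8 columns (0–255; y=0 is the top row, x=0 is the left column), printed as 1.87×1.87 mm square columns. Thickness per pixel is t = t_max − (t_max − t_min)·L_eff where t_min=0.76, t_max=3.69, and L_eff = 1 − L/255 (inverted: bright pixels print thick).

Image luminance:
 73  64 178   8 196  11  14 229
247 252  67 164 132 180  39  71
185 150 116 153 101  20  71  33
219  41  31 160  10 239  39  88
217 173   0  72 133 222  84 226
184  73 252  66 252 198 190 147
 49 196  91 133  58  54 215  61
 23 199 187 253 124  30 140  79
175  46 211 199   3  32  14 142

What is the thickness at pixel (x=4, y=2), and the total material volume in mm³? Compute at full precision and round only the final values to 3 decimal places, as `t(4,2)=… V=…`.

span = t_max - t_min = 3.69 - 0.76 = 2.930
L(4,2) = 101, L_eff = 1 - 101/255 = 0.603922 (inverted)
t(4,2) = 3.69 - 2.930·0.603922 = 1.921
Σt over all 9·8 pixels = 330756/2125 ≈ 155.6498824
V = pitch²·Σt = 1.87²·330756/2125 = 544.292

t(4,2)=1.921 V=544.292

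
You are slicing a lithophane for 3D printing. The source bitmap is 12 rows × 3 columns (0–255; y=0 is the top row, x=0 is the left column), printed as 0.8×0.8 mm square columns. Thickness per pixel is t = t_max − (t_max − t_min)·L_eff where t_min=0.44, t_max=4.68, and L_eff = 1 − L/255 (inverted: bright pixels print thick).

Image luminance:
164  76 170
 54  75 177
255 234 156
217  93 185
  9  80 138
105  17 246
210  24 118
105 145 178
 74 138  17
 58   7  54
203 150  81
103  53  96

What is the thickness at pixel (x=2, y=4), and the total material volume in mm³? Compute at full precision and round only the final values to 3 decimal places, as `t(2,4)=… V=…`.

span = t_max - t_min = 4.68 - 0.44 = 4.240
L(2,4) = 138, L_eff = 1 - 138/255 = 0.458824 (inverted)
t(2,4) = 4.68 - 4.240·0.458824 = 2.735
Σt over all 12·3 pixels = 110614/1275 ≈ 86.7560784
V = pitch²·Σt = 0.8²·110614/1275 = 55.524

t(2,4)=2.735 V=55.524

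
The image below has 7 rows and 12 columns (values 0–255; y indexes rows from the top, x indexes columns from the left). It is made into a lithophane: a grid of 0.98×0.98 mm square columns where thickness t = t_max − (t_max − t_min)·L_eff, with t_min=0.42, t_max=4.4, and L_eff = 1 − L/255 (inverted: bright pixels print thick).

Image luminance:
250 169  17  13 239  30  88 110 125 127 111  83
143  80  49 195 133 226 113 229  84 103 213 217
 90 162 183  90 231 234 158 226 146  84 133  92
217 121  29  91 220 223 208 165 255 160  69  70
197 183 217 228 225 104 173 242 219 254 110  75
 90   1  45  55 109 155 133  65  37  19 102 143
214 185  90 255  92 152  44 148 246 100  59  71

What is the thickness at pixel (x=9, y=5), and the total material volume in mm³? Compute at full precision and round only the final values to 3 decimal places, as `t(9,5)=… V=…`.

t(9,5)=0.717 V=208.379

span = t_max - t_min = 4.4 - 0.42 = 3.980
L(9,5) = 19, L_eff = 1 - 19/255 = 0.925490 (inverted)
t(9,5) = 4.4 - 3.980·0.925490 = 0.717
Σt over all 7·12 pixels = 2766379/12750 ≈ 216.9709020
V = pitch²·Σt = 0.98²·2766379/12750 = 208.379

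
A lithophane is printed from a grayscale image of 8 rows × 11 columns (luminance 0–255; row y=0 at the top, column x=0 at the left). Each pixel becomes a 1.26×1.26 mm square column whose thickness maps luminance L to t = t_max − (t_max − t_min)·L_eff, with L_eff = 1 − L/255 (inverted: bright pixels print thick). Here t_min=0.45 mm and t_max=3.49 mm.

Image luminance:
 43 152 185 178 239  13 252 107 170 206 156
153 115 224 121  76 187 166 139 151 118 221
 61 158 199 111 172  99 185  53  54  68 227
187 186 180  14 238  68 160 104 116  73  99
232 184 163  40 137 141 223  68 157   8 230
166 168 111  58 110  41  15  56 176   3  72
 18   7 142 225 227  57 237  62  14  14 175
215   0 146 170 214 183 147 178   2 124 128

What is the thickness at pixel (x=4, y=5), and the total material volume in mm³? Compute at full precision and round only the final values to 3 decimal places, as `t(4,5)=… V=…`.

span = t_max - t_min = 3.49 - 0.45 = 3.040
L(4,5) = 110, L_eff = 1 - 110/255 = 0.568627 (inverted)
t(4,5) = 3.49 - 3.040·0.568627 = 1.761
Σt over all 8·11 pixels = 1120978/6375 ≈ 175.8396863
V = pitch²·Σt = 1.26²·1120978/6375 = 279.163

t(4,5)=1.761 V=279.163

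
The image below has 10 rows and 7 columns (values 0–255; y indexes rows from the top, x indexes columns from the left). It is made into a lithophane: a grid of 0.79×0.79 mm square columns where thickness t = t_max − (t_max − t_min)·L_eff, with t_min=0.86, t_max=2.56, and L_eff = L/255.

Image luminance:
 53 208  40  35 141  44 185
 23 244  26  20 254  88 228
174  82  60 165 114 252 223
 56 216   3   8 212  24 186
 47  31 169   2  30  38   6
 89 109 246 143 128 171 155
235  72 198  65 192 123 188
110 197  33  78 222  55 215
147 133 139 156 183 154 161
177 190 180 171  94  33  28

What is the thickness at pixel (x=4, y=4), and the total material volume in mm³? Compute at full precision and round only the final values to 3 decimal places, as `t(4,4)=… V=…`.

span = t_max - t_min = 2.56 - 0.86 = 1.700
L(4,4) = 30, L_eff = 30/255 = 0.117647
t(4,4) = 2.56 - 1.700·0.117647 = 2.360
Σt over all 10·7 pixels = 18223/150 ≈ 121.4866667
V = pitch²·Σt = 0.79²·18223/150 = 75.820

t(4,4)=2.360 V=75.820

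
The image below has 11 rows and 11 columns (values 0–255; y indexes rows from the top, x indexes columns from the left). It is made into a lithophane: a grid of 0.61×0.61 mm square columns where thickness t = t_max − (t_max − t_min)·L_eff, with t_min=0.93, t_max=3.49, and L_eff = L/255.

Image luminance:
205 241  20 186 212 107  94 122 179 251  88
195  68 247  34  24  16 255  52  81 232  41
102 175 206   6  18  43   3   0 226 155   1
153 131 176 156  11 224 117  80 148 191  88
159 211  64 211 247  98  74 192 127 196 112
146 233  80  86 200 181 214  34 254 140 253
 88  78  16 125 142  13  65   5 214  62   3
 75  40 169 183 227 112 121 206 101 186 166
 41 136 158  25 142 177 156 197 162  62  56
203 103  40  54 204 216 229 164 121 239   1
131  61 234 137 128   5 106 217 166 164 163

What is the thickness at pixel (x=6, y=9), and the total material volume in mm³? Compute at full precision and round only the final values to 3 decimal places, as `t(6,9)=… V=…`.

span = t_max - t_min = 3.49 - 0.93 = 2.560
L(6,9) = 229, L_eff = 229/255 = 0.898039
t(6,9) = 3.49 - 2.560·0.898039 = 1.191
Σt over all 11·11 pixels = 6757643/25500 ≈ 265.0056078
V = pitch²·Σt = 0.61²·6757643/25500 = 98.609

t(6,9)=1.191 V=98.609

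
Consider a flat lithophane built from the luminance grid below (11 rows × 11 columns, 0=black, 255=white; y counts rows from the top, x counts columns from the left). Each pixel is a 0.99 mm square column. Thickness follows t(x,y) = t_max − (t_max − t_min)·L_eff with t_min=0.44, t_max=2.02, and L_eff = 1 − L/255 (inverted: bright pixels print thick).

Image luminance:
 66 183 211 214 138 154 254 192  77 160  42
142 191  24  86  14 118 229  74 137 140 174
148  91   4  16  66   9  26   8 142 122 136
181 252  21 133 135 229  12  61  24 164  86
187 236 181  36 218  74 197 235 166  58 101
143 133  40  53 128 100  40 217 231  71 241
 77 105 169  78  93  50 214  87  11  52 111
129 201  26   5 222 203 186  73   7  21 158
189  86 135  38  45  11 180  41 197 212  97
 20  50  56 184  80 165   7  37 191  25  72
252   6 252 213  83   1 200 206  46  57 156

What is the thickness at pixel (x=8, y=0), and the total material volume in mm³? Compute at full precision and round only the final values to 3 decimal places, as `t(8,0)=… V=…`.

t(8,0)=0.917 V=137.442

span = t_max - t_min = 2.02 - 0.44 = 1.580
L(8,0) = 77, L_eff = 1 - 77/255 = 0.698039 (inverted)
t(8,0) = 2.02 - 1.580·0.698039 = 0.917
Σt over all 11·11 pixels = 59599/425 ≈ 140.2329412
V = pitch²·Σt = 0.99²·59599/425 = 137.442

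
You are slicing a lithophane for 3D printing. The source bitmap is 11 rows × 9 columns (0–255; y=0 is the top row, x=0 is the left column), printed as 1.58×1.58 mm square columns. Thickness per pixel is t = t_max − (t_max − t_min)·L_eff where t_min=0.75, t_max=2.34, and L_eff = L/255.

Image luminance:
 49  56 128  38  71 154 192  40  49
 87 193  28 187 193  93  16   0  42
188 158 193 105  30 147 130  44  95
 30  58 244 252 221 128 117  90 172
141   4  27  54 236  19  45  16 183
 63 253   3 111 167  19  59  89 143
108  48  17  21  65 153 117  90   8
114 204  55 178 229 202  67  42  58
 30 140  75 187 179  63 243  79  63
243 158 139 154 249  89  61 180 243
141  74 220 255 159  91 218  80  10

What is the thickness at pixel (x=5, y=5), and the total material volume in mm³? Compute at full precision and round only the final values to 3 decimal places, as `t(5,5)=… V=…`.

t(5,5)=2.222 V=403.216

span = t_max - t_min = 2.34 - 0.75 = 1.590
L(5,5) = 19, L_eff = 19/255 = 0.074510
t(5,5) = 2.34 - 1.590·0.074510 = 2.222
Σt over all 11·9 pixels = 1372913/8500 ≈ 161.5191765
V = pitch²·Σt = 1.58²·1372913/8500 = 403.216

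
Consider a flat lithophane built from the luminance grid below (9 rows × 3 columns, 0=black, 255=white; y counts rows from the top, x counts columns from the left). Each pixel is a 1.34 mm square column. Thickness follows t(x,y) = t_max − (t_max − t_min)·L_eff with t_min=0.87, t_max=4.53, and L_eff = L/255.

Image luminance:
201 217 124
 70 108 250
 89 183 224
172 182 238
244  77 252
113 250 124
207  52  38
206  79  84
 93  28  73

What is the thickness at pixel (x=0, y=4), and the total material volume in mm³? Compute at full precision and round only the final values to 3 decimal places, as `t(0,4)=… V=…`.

span = t_max - t_min = 4.53 - 0.87 = 3.660
L(0,4) = 244, L_eff = 244/255 = 0.956863
t(0,4) = 4.53 - 3.660·0.956863 = 1.028
Σt over all 9·3 pixels = 65.214
V = pitch²·Σt = 1.34²·65.214 = 117.098

t(0,4)=1.028 V=117.098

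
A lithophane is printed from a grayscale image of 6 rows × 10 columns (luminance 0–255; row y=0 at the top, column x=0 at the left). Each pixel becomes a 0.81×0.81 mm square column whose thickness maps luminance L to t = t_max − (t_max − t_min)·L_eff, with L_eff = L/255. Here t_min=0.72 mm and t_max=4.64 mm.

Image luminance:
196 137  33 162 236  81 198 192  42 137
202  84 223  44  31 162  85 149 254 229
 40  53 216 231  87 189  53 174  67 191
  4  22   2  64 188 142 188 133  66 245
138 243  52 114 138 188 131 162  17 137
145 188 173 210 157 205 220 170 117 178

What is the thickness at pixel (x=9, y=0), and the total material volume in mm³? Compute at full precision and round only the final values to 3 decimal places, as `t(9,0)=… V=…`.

span = t_max - t_min = 4.64 - 0.72 = 3.920
L(9,0) = 137, L_eff = 137/255 = 0.537255
t(9,0) = 4.64 - 3.920·0.537255 = 2.534
Σt over all 6·10 pixels = 191986/1275 ≈ 150.5772549
V = pitch²·Σt = 0.81²·191986/1275 = 98.794

t(9,0)=2.534 V=98.794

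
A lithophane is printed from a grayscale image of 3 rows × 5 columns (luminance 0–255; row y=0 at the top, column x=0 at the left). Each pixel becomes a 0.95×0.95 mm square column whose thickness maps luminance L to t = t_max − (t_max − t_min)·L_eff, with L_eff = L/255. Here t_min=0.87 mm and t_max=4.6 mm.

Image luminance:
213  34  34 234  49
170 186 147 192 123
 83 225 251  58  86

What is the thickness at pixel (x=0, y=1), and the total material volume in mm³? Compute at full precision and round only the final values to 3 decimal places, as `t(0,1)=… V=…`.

span = t_max - t_min = 4.6 - 0.87 = 3.730
L(0,1) = 170, L_eff = 170/255 = 0.666667
t(0,1) = 4.6 - 3.730·0.666667 = 2.113
Σt over all 3·5 pixels = 65453/1700 ≈ 38.5017647
V = pitch²·Σt = 0.95²·65453/1700 = 34.748

t(0,1)=2.113 V=34.748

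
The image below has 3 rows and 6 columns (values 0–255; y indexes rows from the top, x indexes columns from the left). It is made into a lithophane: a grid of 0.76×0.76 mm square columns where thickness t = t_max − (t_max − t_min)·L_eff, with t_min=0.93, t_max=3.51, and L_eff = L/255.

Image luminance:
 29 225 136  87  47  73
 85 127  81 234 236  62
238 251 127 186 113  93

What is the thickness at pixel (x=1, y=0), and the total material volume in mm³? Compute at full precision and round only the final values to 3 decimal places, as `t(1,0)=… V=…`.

t(1,0)=1.234 V=22.292

span = t_max - t_min = 3.51 - 0.93 = 2.580
L(1,0) = 225, L_eff = 225/255 = 0.882353
t(1,0) = 3.51 - 2.580·0.882353 = 1.234
Σt over all 3·6 pixels = 6561/170 ≈ 38.5941176
V = pitch²·Σt = 0.76²·6561/170 = 22.292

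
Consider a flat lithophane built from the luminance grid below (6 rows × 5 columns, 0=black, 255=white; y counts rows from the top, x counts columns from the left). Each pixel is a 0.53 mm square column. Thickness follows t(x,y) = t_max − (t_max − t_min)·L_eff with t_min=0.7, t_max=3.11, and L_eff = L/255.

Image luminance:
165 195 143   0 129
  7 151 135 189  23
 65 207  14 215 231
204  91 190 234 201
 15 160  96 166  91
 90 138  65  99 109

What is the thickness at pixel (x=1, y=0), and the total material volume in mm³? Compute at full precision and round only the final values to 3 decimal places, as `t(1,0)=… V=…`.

t(1,0)=1.267 V=16.072

span = t_max - t_min = 3.11 - 0.7 = 2.410
L(1,0) = 195, L_eff = 195/255 = 0.764706
t(1,0) = 3.11 - 2.410·0.764706 = 1.267
Σt over all 6·5 pixels = 364753/6375 ≈ 57.2161569
V = pitch²·Σt = 0.53²·364753/6375 = 16.072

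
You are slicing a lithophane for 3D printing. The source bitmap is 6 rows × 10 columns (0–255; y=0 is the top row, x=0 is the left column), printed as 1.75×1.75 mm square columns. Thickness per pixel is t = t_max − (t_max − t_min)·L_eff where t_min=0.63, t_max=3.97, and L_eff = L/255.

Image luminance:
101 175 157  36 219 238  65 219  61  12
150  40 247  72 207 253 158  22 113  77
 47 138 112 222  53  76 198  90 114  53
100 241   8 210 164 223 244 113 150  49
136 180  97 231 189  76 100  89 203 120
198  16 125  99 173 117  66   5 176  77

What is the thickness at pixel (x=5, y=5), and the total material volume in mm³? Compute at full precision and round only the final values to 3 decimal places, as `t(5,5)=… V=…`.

t(5,5)=2.438 V=420.619

span = t_max - t_min = 3.97 - 0.63 = 3.340
L(5,5) = 117, L_eff = 117/255 = 0.458824
t(5,5) = 3.97 - 3.340·0.458824 = 2.438
Σt over all 6·10 pixels = 35023/255 ≈ 137.3450980
V = pitch²·Σt = 1.75²·35023/255 = 420.619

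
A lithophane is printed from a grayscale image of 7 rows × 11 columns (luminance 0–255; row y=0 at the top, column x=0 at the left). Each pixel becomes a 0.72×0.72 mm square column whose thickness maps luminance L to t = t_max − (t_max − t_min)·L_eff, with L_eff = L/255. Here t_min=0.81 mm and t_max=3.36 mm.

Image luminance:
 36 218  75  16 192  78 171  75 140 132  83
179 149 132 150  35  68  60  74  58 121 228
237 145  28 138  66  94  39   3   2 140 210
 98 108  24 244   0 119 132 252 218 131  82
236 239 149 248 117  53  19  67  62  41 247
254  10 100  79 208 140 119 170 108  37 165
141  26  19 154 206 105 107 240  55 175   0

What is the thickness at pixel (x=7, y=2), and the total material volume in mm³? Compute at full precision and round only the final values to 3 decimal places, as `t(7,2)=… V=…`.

span = t_max - t_min = 3.36 - 0.81 = 2.550
L(7,2) = 3, L_eff = 3/255 = 0.011765
t(7,2) = 3.36 - 2.550·0.011765 = 3.330
Σt over all 7·11 pixels = 167.96
V = pitch²·Σt = 0.72²·167.96 = 87.070

t(7,2)=3.330 V=87.070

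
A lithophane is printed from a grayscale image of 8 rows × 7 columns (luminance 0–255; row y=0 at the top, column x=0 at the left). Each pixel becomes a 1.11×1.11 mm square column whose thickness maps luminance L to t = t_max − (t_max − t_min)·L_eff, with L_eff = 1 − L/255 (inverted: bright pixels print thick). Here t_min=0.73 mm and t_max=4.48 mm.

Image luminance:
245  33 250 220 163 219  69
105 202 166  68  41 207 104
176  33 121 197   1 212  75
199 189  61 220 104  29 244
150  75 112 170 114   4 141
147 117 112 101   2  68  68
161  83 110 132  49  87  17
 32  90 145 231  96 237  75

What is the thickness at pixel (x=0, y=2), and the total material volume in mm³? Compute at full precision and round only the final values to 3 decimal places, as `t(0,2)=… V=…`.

t(0,2)=3.318 V=175.010

span = t_max - t_min = 4.48 - 0.73 = 3.750
L(0,2) = 176, L_eff = 1 - 176/255 = 0.309804 (inverted)
t(0,2) = 4.48 - 3.750·0.309804 = 3.318
Σt over all 8·7 pixels = 241471/1700 ≈ 142.0417647
V = pitch²·Σt = 1.11²·241471/1700 = 175.010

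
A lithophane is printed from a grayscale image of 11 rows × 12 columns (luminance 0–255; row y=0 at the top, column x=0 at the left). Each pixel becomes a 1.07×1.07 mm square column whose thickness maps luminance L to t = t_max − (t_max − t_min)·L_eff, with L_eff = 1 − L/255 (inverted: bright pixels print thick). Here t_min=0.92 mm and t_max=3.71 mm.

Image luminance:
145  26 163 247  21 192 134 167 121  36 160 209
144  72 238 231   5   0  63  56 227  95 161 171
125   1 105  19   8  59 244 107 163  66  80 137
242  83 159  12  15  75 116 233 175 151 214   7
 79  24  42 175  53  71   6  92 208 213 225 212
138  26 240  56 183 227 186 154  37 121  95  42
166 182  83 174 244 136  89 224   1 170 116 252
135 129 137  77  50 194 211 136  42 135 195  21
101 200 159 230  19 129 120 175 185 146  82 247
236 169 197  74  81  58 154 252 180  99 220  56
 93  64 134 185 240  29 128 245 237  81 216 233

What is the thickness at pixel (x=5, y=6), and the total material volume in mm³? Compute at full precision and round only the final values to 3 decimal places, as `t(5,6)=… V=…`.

span = t_max - t_min = 3.71 - 0.92 = 2.790
L(5,6) = 136, L_eff = 1 - 136/255 = 0.466667 (inverted)
t(5,6) = 3.71 - 2.790·0.466667 = 2.408
Σt over all 11·12 pixels = 1322337/4250 ≈ 311.1381176
V = pitch²·Σt = 1.07²·1322337/4250 = 356.222

t(5,6)=2.408 V=356.222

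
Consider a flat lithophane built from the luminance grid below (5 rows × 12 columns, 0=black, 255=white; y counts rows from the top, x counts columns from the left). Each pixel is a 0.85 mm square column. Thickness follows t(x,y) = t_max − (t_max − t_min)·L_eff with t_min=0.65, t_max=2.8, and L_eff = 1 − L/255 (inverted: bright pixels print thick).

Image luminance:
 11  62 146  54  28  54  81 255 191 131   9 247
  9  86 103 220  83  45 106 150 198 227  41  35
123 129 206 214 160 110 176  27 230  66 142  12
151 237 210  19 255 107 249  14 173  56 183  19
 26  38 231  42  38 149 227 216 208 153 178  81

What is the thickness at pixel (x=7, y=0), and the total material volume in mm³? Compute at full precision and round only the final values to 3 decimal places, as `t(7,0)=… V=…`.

span = t_max - t_min = 2.8 - 0.65 = 2.150
L(7,0) = 255, L_eff = 1 - 255/255 = 0.000000 (inverted)
t(7,0) = 2.8 - 2.150·0.000000 = 2.800
Σt over all 5·12 pixels = 518261/5100 ≈ 101.6198039
V = pitch²·Σt = 0.85²·518261/5100 = 73.420

t(7,0)=2.800 V=73.420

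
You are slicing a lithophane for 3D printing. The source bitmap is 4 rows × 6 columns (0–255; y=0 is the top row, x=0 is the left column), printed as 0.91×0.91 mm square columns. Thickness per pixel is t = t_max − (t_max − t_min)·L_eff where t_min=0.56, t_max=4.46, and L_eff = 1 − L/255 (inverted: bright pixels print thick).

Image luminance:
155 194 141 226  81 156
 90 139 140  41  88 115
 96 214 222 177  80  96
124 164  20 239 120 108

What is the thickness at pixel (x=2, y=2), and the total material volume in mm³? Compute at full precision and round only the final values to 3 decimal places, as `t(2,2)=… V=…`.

span = t_max - t_min = 4.46 - 0.56 = 3.900
L(2,2) = 222, L_eff = 1 - 222/255 = 0.129412 (inverted)
t(2,2) = 4.46 - 3.900·0.129412 = 3.955
Σt over all 4·6 pixels = 26681/425 ≈ 62.7788235
V = pitch²·Σt = 0.91²·26681/425 = 51.987

t(2,2)=3.955 V=51.987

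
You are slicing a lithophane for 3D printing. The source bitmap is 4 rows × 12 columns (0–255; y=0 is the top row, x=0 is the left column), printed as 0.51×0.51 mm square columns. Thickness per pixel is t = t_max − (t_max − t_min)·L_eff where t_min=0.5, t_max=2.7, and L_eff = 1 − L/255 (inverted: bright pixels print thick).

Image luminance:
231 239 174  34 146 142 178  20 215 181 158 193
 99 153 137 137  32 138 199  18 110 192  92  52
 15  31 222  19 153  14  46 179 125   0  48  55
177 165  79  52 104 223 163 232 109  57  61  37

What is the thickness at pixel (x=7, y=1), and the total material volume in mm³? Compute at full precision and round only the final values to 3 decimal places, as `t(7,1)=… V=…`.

t(7,1)=0.655 V=18.890

span = t_max - t_min = 2.7 - 0.5 = 2.200
L(7,1) = 18, L_eff = 1 - 18/255 = 0.929412 (inverted)
t(7,1) = 2.7 - 2.200·0.929412 = 0.655
Σt over all 4·12 pixels = 92596/1275 ≈ 72.6243137
V = pitch²·Σt = 0.51²·92596/1275 = 18.890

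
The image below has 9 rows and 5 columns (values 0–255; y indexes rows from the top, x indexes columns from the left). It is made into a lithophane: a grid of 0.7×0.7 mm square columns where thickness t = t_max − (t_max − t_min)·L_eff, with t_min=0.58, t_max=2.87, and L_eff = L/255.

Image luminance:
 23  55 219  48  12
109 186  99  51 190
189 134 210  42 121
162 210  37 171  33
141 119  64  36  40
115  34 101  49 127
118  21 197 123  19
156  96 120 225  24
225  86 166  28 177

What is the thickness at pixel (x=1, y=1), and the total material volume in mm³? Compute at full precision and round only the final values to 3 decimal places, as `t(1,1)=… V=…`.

t(1,1)=1.200 V=41.686

span = t_max - t_min = 2.87 - 0.58 = 2.290
L(1,1) = 186, L_eff = 186/255 = 0.729412
t(1,1) = 2.87 - 2.290·0.729412 = 1.200
Σt over all 9·5 pixels = 723131/8500 ≈ 85.0742353
V = pitch²·Σt = 0.7²·723131/8500 = 41.686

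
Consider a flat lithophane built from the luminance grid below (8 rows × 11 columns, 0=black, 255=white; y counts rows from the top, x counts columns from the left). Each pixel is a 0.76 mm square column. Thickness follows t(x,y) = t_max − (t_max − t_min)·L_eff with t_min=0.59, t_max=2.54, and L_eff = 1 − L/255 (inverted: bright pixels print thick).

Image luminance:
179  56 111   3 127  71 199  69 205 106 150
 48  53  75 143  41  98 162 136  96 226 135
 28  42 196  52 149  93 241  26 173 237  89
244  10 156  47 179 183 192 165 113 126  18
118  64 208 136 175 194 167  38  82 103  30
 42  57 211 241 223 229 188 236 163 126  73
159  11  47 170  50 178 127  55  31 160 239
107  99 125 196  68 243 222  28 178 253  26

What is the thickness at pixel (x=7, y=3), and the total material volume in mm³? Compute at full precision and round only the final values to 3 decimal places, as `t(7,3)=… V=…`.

t(7,3)=1.852 V=79.123

span = t_max - t_min = 2.54 - 0.59 = 1.950
L(7,3) = 165, L_eff = 1 - 165/255 = 0.352941 (inverted)
t(7,3) = 2.54 - 1.950·0.352941 = 1.852
Σt over all 8·11 pixels = 58219/425 ≈ 136.9858824
V = pitch²·Σt = 0.76²·58219/425 = 79.123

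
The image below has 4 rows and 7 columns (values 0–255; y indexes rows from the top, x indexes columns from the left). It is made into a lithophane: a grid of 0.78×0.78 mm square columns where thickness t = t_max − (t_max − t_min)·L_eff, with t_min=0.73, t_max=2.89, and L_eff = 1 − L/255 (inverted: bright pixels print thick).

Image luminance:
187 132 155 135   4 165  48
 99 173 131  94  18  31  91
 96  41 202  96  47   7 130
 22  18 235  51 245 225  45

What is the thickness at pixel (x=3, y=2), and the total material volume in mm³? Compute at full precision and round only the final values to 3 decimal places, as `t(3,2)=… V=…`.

t(3,2)=1.543 V=27.499

span = t_max - t_min = 2.89 - 0.73 = 2.160
L(3,2) = 96, L_eff = 1 - 96/255 = 0.623529 (inverted)
t(3,2) = 2.89 - 2.160·0.623529 = 1.543
Σt over all 4·7 pixels = 96049/2125 ≈ 45.1995294
V = pitch²·Σt = 0.78²·96049/2125 = 27.499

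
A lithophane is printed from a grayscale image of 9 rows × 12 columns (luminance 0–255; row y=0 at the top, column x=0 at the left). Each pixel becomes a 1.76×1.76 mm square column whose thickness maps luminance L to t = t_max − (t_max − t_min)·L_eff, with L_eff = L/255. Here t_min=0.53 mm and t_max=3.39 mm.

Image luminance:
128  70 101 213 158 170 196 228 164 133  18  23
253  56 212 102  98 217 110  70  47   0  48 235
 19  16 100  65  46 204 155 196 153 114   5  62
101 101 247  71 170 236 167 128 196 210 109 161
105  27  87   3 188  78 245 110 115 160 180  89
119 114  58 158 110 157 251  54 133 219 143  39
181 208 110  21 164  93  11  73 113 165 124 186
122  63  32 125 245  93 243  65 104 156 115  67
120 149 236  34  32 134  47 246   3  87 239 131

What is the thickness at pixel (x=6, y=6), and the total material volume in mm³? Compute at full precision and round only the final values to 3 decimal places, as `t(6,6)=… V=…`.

t(6,6)=3.267 V=669.909

span = t_max - t_min = 3.39 - 0.53 = 2.860
L(6,6) = 11, L_eff = 11/255 = 0.043137
t(6,6) = 3.39 - 2.860·0.043137 = 3.267
Σt over all 9·12 pixels = 2757407/12750 ≈ 216.2672157
V = pitch²·Σt = 1.76²·2757407/12750 = 669.909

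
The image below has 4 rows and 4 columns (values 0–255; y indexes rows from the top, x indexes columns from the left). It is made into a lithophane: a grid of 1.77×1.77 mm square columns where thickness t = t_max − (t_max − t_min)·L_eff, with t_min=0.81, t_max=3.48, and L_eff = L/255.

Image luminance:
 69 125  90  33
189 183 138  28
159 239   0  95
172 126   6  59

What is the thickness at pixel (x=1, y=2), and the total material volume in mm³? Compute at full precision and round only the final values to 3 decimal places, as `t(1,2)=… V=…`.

t(1,2)=0.978 V=118.313

span = t_max - t_min = 3.48 - 0.81 = 2.670
L(1,2) = 239, L_eff = 239/255 = 0.937255
t(1,2) = 3.48 - 2.670·0.937255 = 0.978
Σt over all 4·4 pixels = 321001/8500 ≈ 37.7648235
V = pitch²·Σt = 1.77²·321001/8500 = 118.313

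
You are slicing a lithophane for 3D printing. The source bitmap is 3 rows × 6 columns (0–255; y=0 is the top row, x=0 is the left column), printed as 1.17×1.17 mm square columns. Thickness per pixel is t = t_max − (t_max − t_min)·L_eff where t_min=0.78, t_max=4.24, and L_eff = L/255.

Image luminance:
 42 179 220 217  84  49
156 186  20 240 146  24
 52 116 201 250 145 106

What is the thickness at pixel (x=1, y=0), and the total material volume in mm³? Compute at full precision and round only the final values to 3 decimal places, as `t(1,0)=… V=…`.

t(1,0)=1.811 V=59.284

span = t_max - t_min = 4.24 - 0.78 = 3.460
L(1,0) = 179, L_eff = 179/255 = 0.701961
t(1,0) = 4.24 - 3.460·0.701961 = 1.811
Σt over all 3·6 pixels = 184057/4250 ≈ 43.3075294
V = pitch²·Σt = 1.17²·184057/4250 = 59.284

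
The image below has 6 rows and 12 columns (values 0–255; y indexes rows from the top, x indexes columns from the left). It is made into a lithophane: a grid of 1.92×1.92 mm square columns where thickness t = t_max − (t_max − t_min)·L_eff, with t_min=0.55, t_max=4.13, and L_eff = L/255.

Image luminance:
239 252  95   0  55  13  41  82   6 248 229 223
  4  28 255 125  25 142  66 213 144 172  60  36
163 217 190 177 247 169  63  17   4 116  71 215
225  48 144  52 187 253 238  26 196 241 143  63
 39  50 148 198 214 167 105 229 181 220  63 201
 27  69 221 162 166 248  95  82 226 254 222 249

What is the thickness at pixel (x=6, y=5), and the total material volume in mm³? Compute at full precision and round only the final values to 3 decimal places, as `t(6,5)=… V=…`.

span = t_max - t_min = 4.13 - 0.55 = 3.580
L(6,5) = 95, L_eff = 95/255 = 0.372549
t(6,5) = 4.13 - 3.580·0.372549 = 2.796
Σt over all 6·12 pixels = 995837/6375 ≈ 156.2097255
V = pitch²·Σt = 1.92²·995837/6375 = 575.852

t(6,5)=2.796 V=575.852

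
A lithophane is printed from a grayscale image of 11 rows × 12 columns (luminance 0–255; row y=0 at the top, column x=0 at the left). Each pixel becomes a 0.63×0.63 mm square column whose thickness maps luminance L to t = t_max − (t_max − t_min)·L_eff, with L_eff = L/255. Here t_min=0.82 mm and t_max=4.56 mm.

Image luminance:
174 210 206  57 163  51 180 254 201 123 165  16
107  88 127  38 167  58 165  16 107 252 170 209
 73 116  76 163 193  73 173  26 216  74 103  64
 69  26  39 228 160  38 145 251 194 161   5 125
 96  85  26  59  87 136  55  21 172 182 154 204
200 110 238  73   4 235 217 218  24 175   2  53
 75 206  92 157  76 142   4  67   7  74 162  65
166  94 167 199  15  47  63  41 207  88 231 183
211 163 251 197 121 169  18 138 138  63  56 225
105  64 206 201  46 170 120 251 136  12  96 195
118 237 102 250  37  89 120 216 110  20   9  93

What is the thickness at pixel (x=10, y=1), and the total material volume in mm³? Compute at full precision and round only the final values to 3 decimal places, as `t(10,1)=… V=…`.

t(10,1)=2.067 V=144.005

span = t_max - t_min = 4.56 - 0.82 = 3.740
L(10,1) = 170, L_eff = 170/255 = 0.666667
t(10,1) = 4.56 - 3.740·0.666667 = 2.067
Σt over all 11·12 pixels = 362.824
V = pitch²·Σt = 0.63²·362.824 = 144.005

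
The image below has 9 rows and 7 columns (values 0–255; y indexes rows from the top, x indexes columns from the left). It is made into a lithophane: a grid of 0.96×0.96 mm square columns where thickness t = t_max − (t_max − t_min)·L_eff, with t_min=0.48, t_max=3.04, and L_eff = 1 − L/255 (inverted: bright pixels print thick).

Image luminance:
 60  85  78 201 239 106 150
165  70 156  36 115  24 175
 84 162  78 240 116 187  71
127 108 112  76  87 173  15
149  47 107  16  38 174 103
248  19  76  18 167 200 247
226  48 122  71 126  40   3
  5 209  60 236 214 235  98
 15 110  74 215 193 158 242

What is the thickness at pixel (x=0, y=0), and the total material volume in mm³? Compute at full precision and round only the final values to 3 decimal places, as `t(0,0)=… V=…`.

t(0,0)=1.082 V=98.232

span = t_max - t_min = 3.04 - 0.48 = 2.560
L(0,0) = 60, L_eff = 1 - 60/255 = 0.764706 (inverted)
t(0,0) = 3.04 - 2.560·0.764706 = 1.082
Σt over all 9·7 pixels = 1812/17 ≈ 106.5882353
V = pitch²·Σt = 0.96²·1812/17 = 98.232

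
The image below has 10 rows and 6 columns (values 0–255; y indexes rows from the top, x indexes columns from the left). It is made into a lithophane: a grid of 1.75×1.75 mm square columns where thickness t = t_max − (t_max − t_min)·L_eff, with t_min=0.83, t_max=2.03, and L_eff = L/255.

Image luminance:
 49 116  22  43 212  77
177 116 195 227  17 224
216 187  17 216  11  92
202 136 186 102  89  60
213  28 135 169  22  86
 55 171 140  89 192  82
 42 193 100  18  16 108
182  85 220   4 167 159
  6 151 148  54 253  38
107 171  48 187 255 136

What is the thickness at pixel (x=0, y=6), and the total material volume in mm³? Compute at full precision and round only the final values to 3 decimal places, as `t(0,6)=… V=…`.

t(0,6)=1.832 V=268.974

span = t_max - t_min = 2.03 - 0.83 = 1.200
L(0,6) = 42, L_eff = 42/255 = 0.164706
t(0,6) = 2.03 - 1.200·0.164706 = 1.832
Σt over all 10·6 pixels = 37327/425 ≈ 87.8282353
V = pitch²·Σt = 1.75²·37327/425 = 268.974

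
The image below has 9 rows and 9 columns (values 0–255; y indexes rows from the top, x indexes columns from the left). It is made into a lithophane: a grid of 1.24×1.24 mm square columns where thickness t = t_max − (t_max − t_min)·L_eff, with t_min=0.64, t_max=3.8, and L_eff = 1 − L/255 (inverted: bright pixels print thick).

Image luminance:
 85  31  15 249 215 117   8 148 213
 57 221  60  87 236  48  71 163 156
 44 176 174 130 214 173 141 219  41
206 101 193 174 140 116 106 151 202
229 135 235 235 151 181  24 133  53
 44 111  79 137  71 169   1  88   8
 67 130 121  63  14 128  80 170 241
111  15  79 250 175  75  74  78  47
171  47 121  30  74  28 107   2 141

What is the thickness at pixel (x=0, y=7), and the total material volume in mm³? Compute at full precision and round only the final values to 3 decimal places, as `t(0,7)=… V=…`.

span = t_max - t_min = 3.8 - 0.64 = 3.160
L(0,7) = 111, L_eff = 1 - 111/255 = 0.564706 (inverted)
t(0,7) = 3.8 - 3.160·0.564706 = 2.016
Σt over all 9·9 pixels = 1089196/6375 ≈ 170.8542745
V = pitch²·Σt = 1.24²·1089196/6375 = 262.706

t(0,7)=2.016 V=262.706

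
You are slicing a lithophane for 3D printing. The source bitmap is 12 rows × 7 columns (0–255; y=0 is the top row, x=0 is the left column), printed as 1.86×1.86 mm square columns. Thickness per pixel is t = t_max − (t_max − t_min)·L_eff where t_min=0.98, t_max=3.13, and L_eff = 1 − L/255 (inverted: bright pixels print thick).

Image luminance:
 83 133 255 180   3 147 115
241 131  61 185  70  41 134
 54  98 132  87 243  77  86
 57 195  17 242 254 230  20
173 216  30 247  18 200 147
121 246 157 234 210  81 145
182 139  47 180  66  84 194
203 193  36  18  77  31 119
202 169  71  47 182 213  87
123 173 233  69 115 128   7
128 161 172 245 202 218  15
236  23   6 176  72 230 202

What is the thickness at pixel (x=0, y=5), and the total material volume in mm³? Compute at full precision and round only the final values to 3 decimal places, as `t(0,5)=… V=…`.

t(0,5)=2.000 V=613.531

span = t_max - t_min = 3.13 - 0.98 = 2.150
L(0,5) = 121, L_eff = 1 - 121/255 = 0.525490 (inverted)
t(0,5) = 3.13 - 2.150·0.525490 = 2.000
Σt over all 12·7 pixels = 452221/2550 ≈ 177.3415686
V = pitch²·Σt = 1.86²·452221/2550 = 613.531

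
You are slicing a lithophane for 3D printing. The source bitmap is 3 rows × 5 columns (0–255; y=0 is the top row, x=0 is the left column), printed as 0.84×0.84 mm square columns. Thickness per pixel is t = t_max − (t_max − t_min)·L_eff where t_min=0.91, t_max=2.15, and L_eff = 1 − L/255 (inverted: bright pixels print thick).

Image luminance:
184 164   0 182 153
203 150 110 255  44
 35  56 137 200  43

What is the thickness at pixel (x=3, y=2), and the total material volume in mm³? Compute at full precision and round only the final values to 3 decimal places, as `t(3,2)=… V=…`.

t(3,2)=1.883 V=16.206

span = t_max - t_min = 2.15 - 0.91 = 1.240
L(3,2) = 200, L_eff = 1 - 200/255 = 0.215686 (inverted)
t(3,2) = 2.15 - 1.240·0.215686 = 1.883
Σt over all 3·5 pixels = 585659/25500 ≈ 22.9670196
V = pitch²·Σt = 0.84²·585659/25500 = 16.206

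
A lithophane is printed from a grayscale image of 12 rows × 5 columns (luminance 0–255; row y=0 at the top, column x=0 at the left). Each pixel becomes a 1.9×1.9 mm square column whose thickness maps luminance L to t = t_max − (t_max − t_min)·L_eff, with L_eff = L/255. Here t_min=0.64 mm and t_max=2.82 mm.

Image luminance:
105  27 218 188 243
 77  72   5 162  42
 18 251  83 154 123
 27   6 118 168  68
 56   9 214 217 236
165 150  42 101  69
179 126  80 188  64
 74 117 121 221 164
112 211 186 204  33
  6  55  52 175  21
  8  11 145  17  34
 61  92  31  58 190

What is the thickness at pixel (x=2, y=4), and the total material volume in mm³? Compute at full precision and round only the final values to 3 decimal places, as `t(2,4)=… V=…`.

span = t_max - t_min = 2.82 - 0.64 = 2.180
L(2,4) = 214, L_eff = 214/255 = 0.839216
t(2,4) = 2.82 - 2.180·0.839216 = 0.991
Σt over all 12·5 pixels = 1939/17 ≈ 114.0588235
V = pitch²·Σt = 1.9²·1939/17 = 411.752

t(2,4)=0.991 V=411.752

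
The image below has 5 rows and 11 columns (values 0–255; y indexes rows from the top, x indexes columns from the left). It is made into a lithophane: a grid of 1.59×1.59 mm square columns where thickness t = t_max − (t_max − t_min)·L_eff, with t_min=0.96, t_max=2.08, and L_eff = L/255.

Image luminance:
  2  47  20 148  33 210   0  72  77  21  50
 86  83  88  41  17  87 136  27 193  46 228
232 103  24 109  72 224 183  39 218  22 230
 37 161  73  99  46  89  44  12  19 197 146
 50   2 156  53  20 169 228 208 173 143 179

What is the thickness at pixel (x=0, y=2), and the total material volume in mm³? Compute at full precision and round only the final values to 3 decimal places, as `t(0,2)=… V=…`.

span = t_max - t_min = 2.08 - 0.96 = 1.120
L(0,2) = 232, L_eff = 232/255 = 0.909804
t(0,2) = 2.08 - 1.120·0.909804 = 1.061
Σt over all 5·11 pixels = 192028/2125 ≈ 90.3661176
V = pitch²·Σt = 1.59²·192028/2125 = 228.455

t(0,2)=1.061 V=228.455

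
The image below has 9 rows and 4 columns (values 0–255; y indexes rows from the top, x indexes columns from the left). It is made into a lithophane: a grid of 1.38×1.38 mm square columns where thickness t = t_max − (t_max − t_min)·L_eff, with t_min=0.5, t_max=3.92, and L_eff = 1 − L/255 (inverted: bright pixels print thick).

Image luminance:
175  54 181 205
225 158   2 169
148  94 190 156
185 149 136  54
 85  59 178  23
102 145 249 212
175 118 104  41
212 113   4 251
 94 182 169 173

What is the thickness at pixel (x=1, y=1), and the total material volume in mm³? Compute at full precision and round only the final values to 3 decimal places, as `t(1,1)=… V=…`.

span = t_max - t_min = 3.92 - 0.5 = 3.420
L(1,1) = 158, L_eff = 1 - 158/255 = 0.380392 (inverted)
t(1,1) = 3.92 - 3.420·0.380392 = 2.619
Σt over all 9·4 pixels = 35979/425 ≈ 84.6564706
V = pitch²·Σt = 1.38²·35979/425 = 161.220

t(1,1)=2.619 V=161.220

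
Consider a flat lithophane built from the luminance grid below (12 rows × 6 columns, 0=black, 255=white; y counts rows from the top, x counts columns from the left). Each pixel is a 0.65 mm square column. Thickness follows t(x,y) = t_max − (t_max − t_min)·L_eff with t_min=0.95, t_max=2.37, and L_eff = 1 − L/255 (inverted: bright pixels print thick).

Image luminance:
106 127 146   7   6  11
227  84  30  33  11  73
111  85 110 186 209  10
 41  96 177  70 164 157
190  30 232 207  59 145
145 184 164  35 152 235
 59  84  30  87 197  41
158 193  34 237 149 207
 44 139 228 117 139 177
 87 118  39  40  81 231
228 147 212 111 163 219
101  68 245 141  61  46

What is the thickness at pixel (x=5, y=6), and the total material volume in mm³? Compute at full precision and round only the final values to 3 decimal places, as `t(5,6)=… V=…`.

t(5,6)=1.178 V=49.398

span = t_max - t_min = 2.37 - 0.95 = 1.420
L(5,6) = 41, L_eff = 1 - 41/255 = 0.839216 (inverted)
t(5,6) = 2.37 - 1.420·0.839216 = 1.178
Σt over all 12·6 pixels = 1490723/12750 ≈ 116.9194510
V = pitch²·Σt = 0.65²·1490723/12750 = 49.398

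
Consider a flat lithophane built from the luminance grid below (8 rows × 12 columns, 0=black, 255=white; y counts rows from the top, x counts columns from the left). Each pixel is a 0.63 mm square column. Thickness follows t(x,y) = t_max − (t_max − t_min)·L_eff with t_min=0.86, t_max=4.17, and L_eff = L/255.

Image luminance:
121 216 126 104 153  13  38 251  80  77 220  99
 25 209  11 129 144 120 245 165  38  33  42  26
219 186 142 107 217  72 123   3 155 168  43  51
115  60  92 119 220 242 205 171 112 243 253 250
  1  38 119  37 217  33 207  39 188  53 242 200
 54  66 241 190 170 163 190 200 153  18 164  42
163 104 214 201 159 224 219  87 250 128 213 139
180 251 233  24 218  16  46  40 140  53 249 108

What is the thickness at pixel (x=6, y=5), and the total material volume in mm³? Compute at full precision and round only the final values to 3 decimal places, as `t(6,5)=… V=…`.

t(6,5)=1.704 V=92.237

span = t_max - t_min = 4.17 - 0.86 = 3.310
L(6,5) = 190, L_eff = 190/255 = 0.745098
t(6,5) = 4.17 - 3.310·0.745098 = 1.704
Σt over all 8·12 pixels = 348589/1500 ≈ 232.3926667
V = pitch²·Σt = 0.63²·348589/1500 = 92.237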